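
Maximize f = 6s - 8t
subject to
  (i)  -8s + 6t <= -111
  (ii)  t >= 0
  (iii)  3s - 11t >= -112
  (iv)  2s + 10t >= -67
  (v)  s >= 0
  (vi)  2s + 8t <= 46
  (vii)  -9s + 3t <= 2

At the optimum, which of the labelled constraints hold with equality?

(ii) and (vi)

Extreme points and f = 6s - 8t:
  (111/8, 0) → f = 333/4
  (291/19, 73/38) → f = 1454/19
  (23, 0) → f = 138

The maximum is at (23, 0). Substituting into each constraint, equality holds for (ii) and (vi); the remaining constraints have slack.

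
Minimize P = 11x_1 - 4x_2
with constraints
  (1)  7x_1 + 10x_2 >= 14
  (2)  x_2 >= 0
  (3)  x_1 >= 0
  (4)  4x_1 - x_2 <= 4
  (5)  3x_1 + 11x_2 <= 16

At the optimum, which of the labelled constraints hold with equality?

Vertices and P = 11x_1 - 4x_2:
  (0, 7/5) → P = -28/5
  (54/47, 28/47) → P = 482/47
  (0, 16/11) → P = -64/11
  (60/47, 52/47) → P = 452/47

The minimum is at (0, 16/11). Substituting into each constraint, equality holds for (3) and (5); the remaining constraints have slack.

(3) and (5)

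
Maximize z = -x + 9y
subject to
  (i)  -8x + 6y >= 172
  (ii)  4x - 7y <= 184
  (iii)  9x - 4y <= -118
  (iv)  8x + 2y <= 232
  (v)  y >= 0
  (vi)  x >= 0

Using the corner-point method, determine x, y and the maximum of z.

Feasible corners and z = -x + 9y:
  (346/25, 1516/25) → z = 13298/25
  (0, 59/2) → z = 531/2
  (0, 116) → z = 1044

The optimum lies where 8x + 2y = 232 and x = 0.
Solving simultaneously gives x = 0, y = 116.

x = 0, y = 116, maximum z = 1044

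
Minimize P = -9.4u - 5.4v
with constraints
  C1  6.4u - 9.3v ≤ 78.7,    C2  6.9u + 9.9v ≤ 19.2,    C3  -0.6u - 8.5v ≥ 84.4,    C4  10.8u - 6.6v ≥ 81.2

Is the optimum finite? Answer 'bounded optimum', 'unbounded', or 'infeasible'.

infeasible

The boundaries 6.4u - 9.3v = 78.7 and 6.9u + 9.9v = 19.2 meet at (10641/1417, -14005/4251), but that point violates -0.6u - 8.5v ≥ 84.4. Every candidate vertex is excluded by some other constraint, so the feasible region is empty.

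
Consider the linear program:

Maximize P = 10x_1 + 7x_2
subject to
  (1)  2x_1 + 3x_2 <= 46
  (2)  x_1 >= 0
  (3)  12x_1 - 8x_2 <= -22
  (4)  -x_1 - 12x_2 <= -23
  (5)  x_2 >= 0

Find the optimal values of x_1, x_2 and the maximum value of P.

At the optimal vertex, 2x_1 + 3x_2 = 46 and 12x_1 - 8x_2 = -22.
Solving simultaneously gives x_1 = 151/26, x_2 = 149/13.

x_1 = 151/26, x_2 = 149/13, maximum P = 1798/13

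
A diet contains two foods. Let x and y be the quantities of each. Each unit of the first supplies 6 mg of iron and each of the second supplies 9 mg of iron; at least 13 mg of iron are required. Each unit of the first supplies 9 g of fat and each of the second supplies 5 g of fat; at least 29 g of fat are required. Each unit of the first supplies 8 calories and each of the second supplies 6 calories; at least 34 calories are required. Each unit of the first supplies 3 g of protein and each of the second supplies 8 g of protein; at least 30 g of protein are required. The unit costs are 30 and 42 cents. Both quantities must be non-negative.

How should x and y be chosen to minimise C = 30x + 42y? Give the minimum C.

x = 2, y = 3, minimum C = 186

The feasible region is unbounded (it extends along (0, 1), (1, 0)), but C strictly increases along every unbounded feasible direction, so there is no improving ray and the minimum is attained at a vertex.

The binding constraints are 8x + 6y = 34 and 3x + 8y = 30.
Solving simultaneously gives x = 2, y = 3.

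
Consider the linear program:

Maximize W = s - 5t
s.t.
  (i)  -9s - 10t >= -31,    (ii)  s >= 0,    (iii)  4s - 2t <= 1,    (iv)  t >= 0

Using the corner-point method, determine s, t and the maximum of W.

Extreme points and W = s - 5t:
  (0, 31/10) → W = -31/2
  (36/29, 115/58) → W = -503/58
  (0, 0) → W = 0
  (1/4, 0) → W = 1/4

s = 1/4, t = 0, maximum W = 1/4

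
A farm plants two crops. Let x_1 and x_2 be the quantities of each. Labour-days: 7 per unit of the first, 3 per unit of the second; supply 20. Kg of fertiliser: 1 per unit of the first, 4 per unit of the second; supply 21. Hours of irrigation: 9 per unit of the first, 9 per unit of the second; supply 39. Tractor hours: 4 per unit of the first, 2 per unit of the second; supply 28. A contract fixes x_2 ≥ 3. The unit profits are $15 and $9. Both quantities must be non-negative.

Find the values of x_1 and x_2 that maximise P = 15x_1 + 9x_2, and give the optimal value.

x_1 = 4/3, x_2 = 3, maximum P = 47

Extreme points and P = 15x_1 + 9x_2:
  (0, 13/3) → P = 39
  (0, 3) → P = 27
  (4/3, 3) → P = 47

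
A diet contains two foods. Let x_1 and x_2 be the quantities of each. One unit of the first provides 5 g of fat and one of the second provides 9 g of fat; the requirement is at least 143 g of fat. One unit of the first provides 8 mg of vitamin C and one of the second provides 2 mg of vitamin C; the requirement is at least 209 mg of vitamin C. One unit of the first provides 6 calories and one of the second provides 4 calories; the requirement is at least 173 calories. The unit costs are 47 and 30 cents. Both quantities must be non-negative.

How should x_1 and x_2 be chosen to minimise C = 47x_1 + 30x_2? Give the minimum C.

x_1 = 49/2, x_2 = 13/2, minimum C = 2693/2

The feasible region is unbounded (it extends along (0, 1), (1, 0)), but C strictly increases along every unbounded feasible direction, so there is no improving ray and the minimum is attained at a vertex.

The optimum lies where 8x_1 + 2x_2 = 209 and 6x_1 + 4x_2 = 173.
Solving simultaneously gives x_1 = 49/2, x_2 = 13/2.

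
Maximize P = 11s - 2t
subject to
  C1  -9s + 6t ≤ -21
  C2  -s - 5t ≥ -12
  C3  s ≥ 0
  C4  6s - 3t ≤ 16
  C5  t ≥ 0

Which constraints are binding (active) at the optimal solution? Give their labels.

Feasible corners and P = 11s - 2t:
  (59/17, 29/17) → P = 591/17
  (7/3, 0) → P = 77/3
  (116/33, 56/33) → P = 388/11
  (8/3, 0) → P = 88/3

The maximum is at (116/33, 56/33). Substituting into each constraint, equality holds for C2 and C4; the remaining constraints have slack.

C2 and C4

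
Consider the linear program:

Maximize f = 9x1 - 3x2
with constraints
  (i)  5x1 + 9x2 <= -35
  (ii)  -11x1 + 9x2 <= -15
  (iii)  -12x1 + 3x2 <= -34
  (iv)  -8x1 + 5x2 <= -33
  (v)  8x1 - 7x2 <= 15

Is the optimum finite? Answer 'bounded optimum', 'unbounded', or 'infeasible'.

The boundaries 5x1 + 9x2 = -35 and -12x1 + 3x2 = -34 meet at (67/41, -590/123), but that point violates 8x1 - 7x2 ≤ 15. Every candidate vertex is excluded by some other constraint, so the feasible region is empty.

infeasible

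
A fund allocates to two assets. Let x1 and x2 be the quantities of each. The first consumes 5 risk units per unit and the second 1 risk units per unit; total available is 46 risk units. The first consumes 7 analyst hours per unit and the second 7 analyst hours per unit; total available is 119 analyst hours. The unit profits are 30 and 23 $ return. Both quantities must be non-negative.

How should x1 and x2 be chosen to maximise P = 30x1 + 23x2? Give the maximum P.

The optimum lies where 5x1 + x2 = 46 and 7x1 + 7x2 = 119.
Solving simultaneously gives x1 = 29/4, x2 = 39/4.

x1 = 29/4, x2 = 39/4, maximum P = 1767/4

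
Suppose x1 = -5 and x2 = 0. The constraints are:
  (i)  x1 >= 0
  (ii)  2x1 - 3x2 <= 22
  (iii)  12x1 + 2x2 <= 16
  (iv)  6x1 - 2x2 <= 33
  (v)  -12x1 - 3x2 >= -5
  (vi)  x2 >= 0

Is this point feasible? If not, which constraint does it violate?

not feasible — violates (i)

Constraint (i): x1 = -5, which is not ≥ 0. All other constraints are satisfied.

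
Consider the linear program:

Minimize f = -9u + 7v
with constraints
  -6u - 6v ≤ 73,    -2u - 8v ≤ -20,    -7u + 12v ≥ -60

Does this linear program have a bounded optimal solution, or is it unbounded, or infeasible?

From the feasible point (-176/9, 133/18), moving in the direction (12, 7) keeps every constraint satisfied while f decreases without bound.

unbounded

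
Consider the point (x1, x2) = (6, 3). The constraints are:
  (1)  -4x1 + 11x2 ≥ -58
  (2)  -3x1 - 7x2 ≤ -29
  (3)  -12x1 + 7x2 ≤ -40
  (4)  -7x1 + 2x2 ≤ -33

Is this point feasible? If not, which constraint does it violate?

(1): 9 ≥ -58 ✓
(2): -39 ≤ -29 ✓
(3): -51 ≤ -40 ✓
(4): -36 ≤ -33 ✓

feasible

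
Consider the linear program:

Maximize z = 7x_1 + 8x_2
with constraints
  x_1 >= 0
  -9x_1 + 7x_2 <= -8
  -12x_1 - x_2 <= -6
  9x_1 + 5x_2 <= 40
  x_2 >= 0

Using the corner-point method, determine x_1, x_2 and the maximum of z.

Vertices and z = 7x_1 + 8x_2:
  (80/27, 8/3) → z = 1136/27
  (8/9, 0) → z = 56/9
  (40/9, 0) → z = 280/9

x_1 = 80/27, x_2 = 8/3, maximum z = 1136/27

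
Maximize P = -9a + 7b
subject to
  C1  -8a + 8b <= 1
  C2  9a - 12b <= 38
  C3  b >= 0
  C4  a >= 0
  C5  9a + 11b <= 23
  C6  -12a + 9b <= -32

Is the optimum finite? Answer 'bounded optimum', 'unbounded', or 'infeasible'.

The boundaries -8a + 8b = 1 and a = 0 meet at (0, 1/8), but that point violates -12a + 9b ≤ -32. Every candidate vertex is excluded by some other constraint, so the feasible region is empty.

infeasible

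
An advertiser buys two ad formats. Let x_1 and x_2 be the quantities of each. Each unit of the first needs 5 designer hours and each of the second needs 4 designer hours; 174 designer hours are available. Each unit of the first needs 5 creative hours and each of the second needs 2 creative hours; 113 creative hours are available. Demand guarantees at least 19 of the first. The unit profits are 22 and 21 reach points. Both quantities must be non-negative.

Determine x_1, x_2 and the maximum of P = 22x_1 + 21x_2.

x_1 = 19, x_2 = 9, maximum P = 607

Extreme points and P = 22x_1 + 21x_2:
  (113/5, 0) → P = 2486/5
  (19, 0) → P = 418
  (19, 9) → P = 607

At the optimal vertex, 5x_1 + 2x_2 = 113 and x_1 = 19.
Solving simultaneously gives x_1 = 19, x_2 = 9.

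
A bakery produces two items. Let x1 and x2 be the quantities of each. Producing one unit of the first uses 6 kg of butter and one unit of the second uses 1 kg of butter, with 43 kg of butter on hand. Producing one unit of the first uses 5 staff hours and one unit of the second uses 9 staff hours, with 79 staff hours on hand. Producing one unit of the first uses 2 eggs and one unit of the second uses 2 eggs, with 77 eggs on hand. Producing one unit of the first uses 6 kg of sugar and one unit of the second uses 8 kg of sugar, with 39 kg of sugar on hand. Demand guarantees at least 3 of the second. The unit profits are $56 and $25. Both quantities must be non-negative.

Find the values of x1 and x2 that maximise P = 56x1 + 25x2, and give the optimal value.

Vertices and P = 56x1 + 25x2:
  (0, 39/8) → P = 975/8
  (0, 3) → P = 75
  (5/2, 3) → P = 215

x1 = 5/2, x2 = 3, maximum P = 215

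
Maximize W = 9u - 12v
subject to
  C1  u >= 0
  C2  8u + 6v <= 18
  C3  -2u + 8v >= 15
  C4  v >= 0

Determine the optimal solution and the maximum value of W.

u = 27/38, v = 39/19, maximum W = -693/38

At the optimal vertex, 8u + 6v = 18 and -2u + 8v = 15.
Solving simultaneously gives u = 27/38, v = 39/19.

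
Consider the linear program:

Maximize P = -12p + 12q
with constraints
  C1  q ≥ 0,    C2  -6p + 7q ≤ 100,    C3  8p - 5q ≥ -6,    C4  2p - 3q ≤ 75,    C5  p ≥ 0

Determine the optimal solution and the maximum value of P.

Corner points and P = -12p + 12q:
  (75/2, 0) → P = -450
  (0, 0) → P = 0
  (229/13, 382/13) → P = 1836/13
  (0, 6/5) → P = 72/5
The feasible region is unbounded (it extends along (7, 6), (3, 2)), but P strictly decreases along every unbounded feasible direction, so there is no improving ray and the maximum is attained at a vertex.

p = 229/13, q = 382/13, maximum P = 1836/13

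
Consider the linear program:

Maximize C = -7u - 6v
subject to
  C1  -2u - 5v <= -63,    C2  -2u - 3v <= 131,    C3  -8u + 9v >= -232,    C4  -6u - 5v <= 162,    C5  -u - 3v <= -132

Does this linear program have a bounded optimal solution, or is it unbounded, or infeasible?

Extreme points and C = -7u - 6v:
  (628/11, 824/33) → C = -6044/11
  (-1146/13, 954/13) → C = 2298/13
The feasible region has finitely many vertices and no improving ray; the maximum is 2298/13 at (-1146/13, 954/13).

bounded optimum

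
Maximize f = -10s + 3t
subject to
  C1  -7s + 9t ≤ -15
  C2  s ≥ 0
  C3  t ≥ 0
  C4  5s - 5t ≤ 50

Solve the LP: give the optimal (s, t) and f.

At the optimal vertex, -7s + 9t = -15 and t = 0.
Solving simultaneously gives s = 15/7, t = 0.

s = 15/7, t = 0, maximum f = -150/7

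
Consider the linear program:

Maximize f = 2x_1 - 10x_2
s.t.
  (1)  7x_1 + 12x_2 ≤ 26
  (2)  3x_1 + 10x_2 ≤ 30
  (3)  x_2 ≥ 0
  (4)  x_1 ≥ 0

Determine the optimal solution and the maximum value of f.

Corner points and f = 2x_1 - 10x_2:
  (26/7, 0) → f = 52/7
  (0, 13/6) → f = -65/3
  (0, 0) → f = 0

At the optimal vertex, 7x_1 + 12x_2 = 26 and x_2 = 0.
Solving simultaneously gives x_1 = 26/7, x_2 = 0.

x_1 = 26/7, x_2 = 0, maximum f = 52/7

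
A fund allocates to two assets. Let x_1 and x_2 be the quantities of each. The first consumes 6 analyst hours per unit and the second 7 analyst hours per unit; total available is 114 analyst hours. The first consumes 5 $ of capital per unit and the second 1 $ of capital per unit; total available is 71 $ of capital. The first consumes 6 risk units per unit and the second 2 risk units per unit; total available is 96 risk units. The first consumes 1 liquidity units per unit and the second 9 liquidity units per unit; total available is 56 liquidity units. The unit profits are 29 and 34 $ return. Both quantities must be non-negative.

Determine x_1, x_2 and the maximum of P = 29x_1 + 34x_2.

x_1 = 53/4, x_2 = 19/4, maximum P = 2183/4

Corner points and P = 29x_1 + 34x_2:
  (0, 0) → P = 0
  (0, 56/9) → P = 1904/9
  (71/5, 0) → P = 2059/5
  (53/4, 19/4) → P = 2183/4

The binding constraints are 5x_1 + x_2 = 71 and x_1 + 9x_2 = 56.
Solving simultaneously gives x_1 = 53/4, x_2 = 19/4.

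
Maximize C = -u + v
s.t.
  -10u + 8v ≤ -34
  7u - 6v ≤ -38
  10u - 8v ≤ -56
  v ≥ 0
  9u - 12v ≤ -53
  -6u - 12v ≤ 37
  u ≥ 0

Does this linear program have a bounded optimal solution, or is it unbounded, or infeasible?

infeasible

Constraints -10u + 8v ≤ -34 and 10u - 8v ≤ -56 have parallel boundaries but demand opposite sides — no point can satisfy both, so the region is empty.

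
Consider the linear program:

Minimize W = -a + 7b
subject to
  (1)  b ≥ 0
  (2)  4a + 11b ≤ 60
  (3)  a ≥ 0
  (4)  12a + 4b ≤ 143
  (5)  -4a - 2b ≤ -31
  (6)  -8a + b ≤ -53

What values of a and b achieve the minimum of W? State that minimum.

a = 143/12, b = 0, minimum W = -143/12

Feasible corners and W = -a + 7b:
  (143/12, 0) → W = -143/12
  (31/4, 0) → W = -31/4
  (1333/116, 37/29) → W = -297/116
  (643/92, 67/23) → W = 1233/92
  (137/20, 9/5) → W = 23/4

The binding constraints are b = 0 and 12a + 4b = 143.
Solving simultaneously gives a = 143/12, b = 0.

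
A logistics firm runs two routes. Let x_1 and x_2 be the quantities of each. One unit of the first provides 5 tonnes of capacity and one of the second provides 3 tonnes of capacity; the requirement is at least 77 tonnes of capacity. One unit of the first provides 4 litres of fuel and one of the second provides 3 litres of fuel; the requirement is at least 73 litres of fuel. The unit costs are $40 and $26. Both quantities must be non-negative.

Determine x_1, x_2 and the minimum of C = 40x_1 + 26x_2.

x_1 = 4, x_2 = 19, minimum C = 654

The feasible region is unbounded (it extends along (0, 1), (1, 0)), but C strictly increases along every unbounded feasible direction, so there is no improving ray and the minimum is attained at a vertex.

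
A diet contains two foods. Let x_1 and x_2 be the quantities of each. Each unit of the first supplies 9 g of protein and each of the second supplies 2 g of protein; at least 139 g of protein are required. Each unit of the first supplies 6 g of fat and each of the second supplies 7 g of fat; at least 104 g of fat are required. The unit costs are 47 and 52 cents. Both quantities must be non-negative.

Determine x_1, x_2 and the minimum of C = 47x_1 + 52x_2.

x_1 = 15, x_2 = 2, minimum C = 809

The feasible region is unbounded (it extends along (0, 1), (1, 0)), but C strictly increases along every unbounded feasible direction, so there is no improving ray and the minimum is attained at a vertex.

The binding constraints are 9x_1 + 2x_2 = 139 and 6x_1 + 7x_2 = 104.
Solving simultaneously gives x_1 = 15, x_2 = 2.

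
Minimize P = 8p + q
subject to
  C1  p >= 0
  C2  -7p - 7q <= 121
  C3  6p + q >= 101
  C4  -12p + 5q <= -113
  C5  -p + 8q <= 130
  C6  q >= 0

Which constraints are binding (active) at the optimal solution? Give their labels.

C3 and C4

Vertices and P = 8p + q:
  (103/7, 89/7) → P = 913/7
  (101/6, 0) → P = 404/3
  (222/13, 239/13) → P = 155
The feasible region is unbounded (it extends along (8, 1), (1, 0)), but P strictly increases along every unbounded feasible direction, so there is no improving ray and the minimum is attained at a vertex.

The minimum is at (103/7, 89/7). Substituting into each constraint, equality holds for C3 and C4; the remaining constraints have slack.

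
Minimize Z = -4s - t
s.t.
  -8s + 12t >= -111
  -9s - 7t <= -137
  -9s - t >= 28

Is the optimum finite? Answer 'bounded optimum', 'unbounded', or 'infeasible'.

From the feasible point (-37/6, 55/2), moving in the direction (-1, 9) keeps every constraint satisfied while Z decreases without bound.

unbounded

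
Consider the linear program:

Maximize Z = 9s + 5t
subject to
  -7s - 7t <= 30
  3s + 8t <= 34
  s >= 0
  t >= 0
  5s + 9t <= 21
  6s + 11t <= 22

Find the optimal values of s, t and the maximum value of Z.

Vertices and Z = 9s + 5t:
  (0, 0) → Z = 0
  (0, 2) → Z = 10
  (11/3, 0) → Z = 33

The binding constraints are t = 0 and 6s + 11t = 22.
Solving simultaneously gives s = 11/3, t = 0.

s = 11/3, t = 0, maximum Z = 33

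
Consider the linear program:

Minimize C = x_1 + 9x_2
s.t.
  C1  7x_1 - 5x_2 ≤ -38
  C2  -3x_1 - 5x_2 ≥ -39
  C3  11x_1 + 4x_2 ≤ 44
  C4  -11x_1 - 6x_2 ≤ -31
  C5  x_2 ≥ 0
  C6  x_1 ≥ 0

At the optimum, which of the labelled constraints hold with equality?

Feasible corners and C = x_1 + 9x_2:
  (1/10, 387/50) → C = 1744/25
  (0, 38/5) → C = 342/5
  (0, 39/5) → C = 351/5

The minimum is at (0, 38/5). Substituting into each constraint, equality holds for C1 and C6; the remaining constraints have slack.

C1 and C6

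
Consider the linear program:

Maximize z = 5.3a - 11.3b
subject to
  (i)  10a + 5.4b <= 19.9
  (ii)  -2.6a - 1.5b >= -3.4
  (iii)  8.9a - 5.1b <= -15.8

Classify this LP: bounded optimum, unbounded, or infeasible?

From the feasible point (-212/887, 2378/887), moving in the direction (-5.1, -8.9) keeps every constraint satisfied while z increases without bound.

unbounded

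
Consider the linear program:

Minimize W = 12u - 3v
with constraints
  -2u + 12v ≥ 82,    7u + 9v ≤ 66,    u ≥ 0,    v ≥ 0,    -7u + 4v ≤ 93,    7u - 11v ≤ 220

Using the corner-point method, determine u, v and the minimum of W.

u = 0, v = 22/3, minimum W = -22

Corner points and W = 12u - 3v:
  (9/17, 353/51) → W = -245/17
  (0, 41/6) → W = -41/2
  (0, 22/3) → W = -22

The optimum lies where 7u + 9v = 66 and u = 0.
Solving simultaneously gives u = 0, v = 22/3.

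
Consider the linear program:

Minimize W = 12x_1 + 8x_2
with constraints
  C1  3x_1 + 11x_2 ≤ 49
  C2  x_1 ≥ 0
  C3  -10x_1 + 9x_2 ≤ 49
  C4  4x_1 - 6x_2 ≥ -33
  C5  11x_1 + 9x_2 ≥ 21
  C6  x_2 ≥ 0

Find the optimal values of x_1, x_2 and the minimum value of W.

Corner points and W = 12x_1 + 8x_2:
  (0, 49/11) → W = 392/11
  (49/3, 0) → W = 196
  (0, 7/3) → W = 56/3
  (21/11, 0) → W = 252/11

The binding constraints are x_1 = 0 and 11x_1 + 9x_2 = 21.
Solving simultaneously gives x_1 = 0, x_2 = 7/3.

x_1 = 0, x_2 = 7/3, minimum W = 56/3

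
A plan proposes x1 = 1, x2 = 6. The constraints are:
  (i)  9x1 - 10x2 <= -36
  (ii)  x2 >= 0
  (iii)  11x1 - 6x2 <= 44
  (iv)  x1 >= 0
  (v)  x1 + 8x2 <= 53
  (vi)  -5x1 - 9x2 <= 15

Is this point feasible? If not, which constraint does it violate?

(i): -51 ≤ -36 ✓
(ii): 6 ≥ 0 ✓
(iii): -25 ≤ 44 ✓
(iv): 1 ≥ 0 ✓
(v): 49 ≤ 53 ✓
(vi): -59 ≤ 15 ✓

feasible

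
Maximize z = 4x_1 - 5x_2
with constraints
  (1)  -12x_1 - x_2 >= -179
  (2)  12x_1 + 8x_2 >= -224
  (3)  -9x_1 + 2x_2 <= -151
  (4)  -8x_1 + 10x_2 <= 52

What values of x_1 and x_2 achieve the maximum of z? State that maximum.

x_1 = 138/7, x_2 = -403/7, maximum z = 2567/7

Feasible corners and z = 4x_1 - 5x_2:
  (138/7, -403/7) → z = 2567/7
  (509/33, -67/11) → z = 3041/33
  (95/12, -319/8) → z = 5545/24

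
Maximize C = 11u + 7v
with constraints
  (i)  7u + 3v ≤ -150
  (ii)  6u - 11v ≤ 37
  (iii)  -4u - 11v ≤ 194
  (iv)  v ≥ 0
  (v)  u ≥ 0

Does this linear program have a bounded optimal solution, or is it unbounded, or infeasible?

infeasible

The boundaries 7u + 3v = -150 and v = 0 meet at (-150/7, 0), but that point violates u ≥ 0. Every candidate vertex is excluded by some other constraint, so the feasible region is empty.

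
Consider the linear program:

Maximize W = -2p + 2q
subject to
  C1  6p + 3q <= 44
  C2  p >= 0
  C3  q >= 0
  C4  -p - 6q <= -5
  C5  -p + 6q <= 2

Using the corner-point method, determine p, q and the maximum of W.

p = 3/2, q = 7/12, maximum W = -11/6

Vertices and W = -2p + 2q:
  (22/3, 0) → W = -44/3
  (86/13, 56/39) → W = -404/39
  (5, 0) → W = -10
  (3/2, 7/12) → W = -11/6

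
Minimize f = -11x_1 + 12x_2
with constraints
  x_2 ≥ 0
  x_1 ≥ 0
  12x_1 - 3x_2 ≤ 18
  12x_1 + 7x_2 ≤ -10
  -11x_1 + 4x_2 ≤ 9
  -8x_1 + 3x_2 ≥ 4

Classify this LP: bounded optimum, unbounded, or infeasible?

infeasible

The boundaries x_1 = 0 and -11x_1 + 4x_2 = 9 meet at (0, 9/4), but that point violates 12x_1 + 7x_2 ≤ -10. Every candidate vertex is excluded by some other constraint, so the feasible region is empty.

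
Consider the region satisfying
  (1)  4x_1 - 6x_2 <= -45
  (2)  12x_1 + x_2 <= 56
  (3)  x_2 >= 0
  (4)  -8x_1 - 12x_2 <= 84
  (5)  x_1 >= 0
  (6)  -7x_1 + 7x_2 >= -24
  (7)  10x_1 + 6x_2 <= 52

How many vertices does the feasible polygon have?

3

Intersecting each pair of boundary lines and keeping only the points that satisfy every inequality leaves:
  (0, 15/2)
  (1/2, 47/6)
  (0, 26/3)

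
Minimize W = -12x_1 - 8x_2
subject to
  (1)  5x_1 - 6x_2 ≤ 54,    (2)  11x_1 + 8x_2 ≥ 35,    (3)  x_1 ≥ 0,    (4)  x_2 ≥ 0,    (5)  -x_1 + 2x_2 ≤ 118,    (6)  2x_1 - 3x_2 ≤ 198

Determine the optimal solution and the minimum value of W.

x_1 = 204, x_2 = 161, minimum W = -3736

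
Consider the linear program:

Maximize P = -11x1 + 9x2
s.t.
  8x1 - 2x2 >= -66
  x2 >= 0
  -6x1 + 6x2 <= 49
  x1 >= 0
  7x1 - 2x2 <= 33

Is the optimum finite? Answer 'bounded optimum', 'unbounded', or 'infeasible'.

bounded optimum

Feasible corners and P = -11x1 + 9x2:
  (0, 0) → P = 0
  (33/7, 0) → P = -363/7
  (0, 49/6) → P = 147/2
  (148/15, 541/30) → P = 1613/30
The feasible region has finitely many vertices and no improving ray; the maximum is 147/2 at (0, 49/6).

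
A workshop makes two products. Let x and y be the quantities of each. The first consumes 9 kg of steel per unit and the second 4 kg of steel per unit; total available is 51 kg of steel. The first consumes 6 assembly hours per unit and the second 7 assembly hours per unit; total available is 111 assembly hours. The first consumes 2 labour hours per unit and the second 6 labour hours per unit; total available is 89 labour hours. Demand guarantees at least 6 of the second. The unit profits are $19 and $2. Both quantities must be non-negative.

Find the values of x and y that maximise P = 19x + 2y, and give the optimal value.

x = 3, y = 6, maximum P = 69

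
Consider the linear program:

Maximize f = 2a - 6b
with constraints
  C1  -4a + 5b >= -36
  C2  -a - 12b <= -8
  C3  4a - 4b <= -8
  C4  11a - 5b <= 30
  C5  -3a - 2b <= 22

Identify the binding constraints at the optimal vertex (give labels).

Extreme points and f = 2a - 6b:
  (-16/13, 10/13) → f = -92/13
  (-140/17, 23/17) → f = -418/17
  (20/3, 26/3) → f = -116/3
The feasible region is unbounded (it extends along (5, 11), (-2, 3)), but f strictly decreases along every unbounded feasible direction, so there is no improving ray and the maximum is attained at a vertex.

The maximum is at (-16/13, 10/13). Substituting into each constraint, equality holds for C2 and C3; the remaining constraints have slack.

C2 and C3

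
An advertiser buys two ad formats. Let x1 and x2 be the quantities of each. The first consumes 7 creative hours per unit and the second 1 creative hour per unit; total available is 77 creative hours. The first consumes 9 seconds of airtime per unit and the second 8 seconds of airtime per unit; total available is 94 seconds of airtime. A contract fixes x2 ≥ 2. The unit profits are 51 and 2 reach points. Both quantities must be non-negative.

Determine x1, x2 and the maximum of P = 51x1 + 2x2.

Corner points and P = 51x1 + 2x2:
  (0, 47/4) → P = 47/2
  (0, 2) → P = 4
  (26/3, 2) → P = 446

The binding constraints are 9x1 + 8x2 = 94 and x2 = 2.
Solving simultaneously gives x1 = 26/3, x2 = 2.

x1 = 26/3, x2 = 2, maximum P = 446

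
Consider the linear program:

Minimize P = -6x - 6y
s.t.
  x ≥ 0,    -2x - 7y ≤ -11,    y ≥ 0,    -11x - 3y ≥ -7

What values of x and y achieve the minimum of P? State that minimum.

x = 0, y = 7/3, minimum P = -14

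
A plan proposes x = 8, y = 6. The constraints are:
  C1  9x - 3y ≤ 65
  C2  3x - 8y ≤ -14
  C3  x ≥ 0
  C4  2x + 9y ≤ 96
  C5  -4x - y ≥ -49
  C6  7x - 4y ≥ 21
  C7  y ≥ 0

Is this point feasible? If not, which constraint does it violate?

feasible

C1: 54 ≤ 65 ✓
C2: -24 ≤ -14 ✓
C3: 8 ≥ 0 ✓
C4: 70 ≤ 96 ✓
C5: -38 ≥ -49 ✓
C6: 32 ≥ 21 ✓
C7: 6 ≥ 0 ✓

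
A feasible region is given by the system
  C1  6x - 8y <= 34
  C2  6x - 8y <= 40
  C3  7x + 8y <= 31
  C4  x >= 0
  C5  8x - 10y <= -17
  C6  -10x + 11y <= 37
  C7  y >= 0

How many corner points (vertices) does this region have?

4

Intersecting each pair of boundary lines and keeping only the points that satisfy every inequality leaves:
  (87/67, 367/134)
  (45/157, 569/157)
  (0, 17/10)
  (0, 37/11)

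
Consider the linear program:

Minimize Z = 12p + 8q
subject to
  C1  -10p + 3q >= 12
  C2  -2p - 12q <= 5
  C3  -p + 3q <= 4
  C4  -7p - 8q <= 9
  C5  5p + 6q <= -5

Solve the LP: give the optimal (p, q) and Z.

Corner points and Z = 12p + 8q:
  (-123/101, -6/101) → Z = -1524/101
  (-29/25, 2/15) → Z = -964/75
  (-59/29, 19/29) → Z = -556/29
  (-13/7, 5/7) → Z = -116/7

p = -59/29, q = 19/29, minimum Z = -556/29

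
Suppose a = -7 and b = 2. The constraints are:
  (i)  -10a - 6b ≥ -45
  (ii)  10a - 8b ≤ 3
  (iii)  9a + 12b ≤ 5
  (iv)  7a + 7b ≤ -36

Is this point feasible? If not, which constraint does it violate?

Constraint (iv): 7a + 7b = -35, which is not ≤ -36. All other constraints are satisfied.

not feasible — violates (iv)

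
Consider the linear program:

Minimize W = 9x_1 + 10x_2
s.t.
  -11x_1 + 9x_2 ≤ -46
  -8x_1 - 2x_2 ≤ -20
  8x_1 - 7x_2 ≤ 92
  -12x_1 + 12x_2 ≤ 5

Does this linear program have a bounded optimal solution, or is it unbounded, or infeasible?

bounded optimum

Corner points and W = 9x_1 + 10x_2:
  (136/47, -74/47) → W = 484/47
  (199/8, 607/24) → W = 11443/24
  (9/2, -8) → W = -79/2
  (1139/12, 286/3) → W = 21691/12
The feasible region has finitely many vertices and no improving ray; the minimum is -79/2 at (9/2, -8).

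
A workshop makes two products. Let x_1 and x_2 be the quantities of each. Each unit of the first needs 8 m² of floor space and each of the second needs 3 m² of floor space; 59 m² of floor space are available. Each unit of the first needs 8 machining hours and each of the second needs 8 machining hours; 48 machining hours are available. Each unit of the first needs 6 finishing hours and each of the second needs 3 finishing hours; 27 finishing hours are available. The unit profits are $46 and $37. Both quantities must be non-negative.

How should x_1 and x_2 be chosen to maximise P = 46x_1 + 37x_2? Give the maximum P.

x_1 = 3, x_2 = 3, maximum P = 249

Vertices and P = 46x_1 + 37x_2:
  (0, 0) → P = 0
  (0, 6) → P = 222
  (9/2, 0) → P = 207
  (3, 3) → P = 249

At the optimal vertex, 8x_1 + 8x_2 = 48 and 6x_1 + 3x_2 = 27.
Solving simultaneously gives x_1 = 3, x_2 = 3.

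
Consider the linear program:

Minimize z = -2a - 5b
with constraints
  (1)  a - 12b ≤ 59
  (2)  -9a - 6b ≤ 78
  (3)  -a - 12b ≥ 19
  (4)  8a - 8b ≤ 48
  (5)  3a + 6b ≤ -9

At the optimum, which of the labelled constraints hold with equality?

(3) and (5)

Feasible corners and z = -2a - 5b:
  (-97/19, -203/38) → z = 1403/38
  (13/11, -53/11) → z = 239/11
  (-137/17, -31/34) → z = 703/34
  (1/5, -8/5) → z = 38/5
  (3, -3) → z = 9

The minimum is at (1/5, -8/5). Substituting into each constraint, equality holds for (3) and (5); the remaining constraints have slack.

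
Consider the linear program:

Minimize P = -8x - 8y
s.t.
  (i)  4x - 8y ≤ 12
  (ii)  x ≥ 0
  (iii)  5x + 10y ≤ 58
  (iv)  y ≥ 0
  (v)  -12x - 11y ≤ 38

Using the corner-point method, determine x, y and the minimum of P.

x = 73/10, y = 43/20, minimum P = -378/5

Feasible corners and P = -8x - 8y:
  (73/10, 43/20) → P = -378/5
  (3, 0) → P = -24
  (0, 29/5) → P = -232/5
  (0, 0) → P = 0

At the optimal vertex, 4x - 8y = 12 and 5x + 10y = 58.
Solving simultaneously gives x = 73/10, y = 43/20.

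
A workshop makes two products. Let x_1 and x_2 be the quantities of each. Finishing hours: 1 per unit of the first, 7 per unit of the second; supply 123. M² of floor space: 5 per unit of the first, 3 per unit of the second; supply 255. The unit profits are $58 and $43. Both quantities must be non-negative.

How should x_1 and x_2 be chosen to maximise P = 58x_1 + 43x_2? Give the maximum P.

x_1 = 177/4, x_2 = 45/4, maximum P = 12201/4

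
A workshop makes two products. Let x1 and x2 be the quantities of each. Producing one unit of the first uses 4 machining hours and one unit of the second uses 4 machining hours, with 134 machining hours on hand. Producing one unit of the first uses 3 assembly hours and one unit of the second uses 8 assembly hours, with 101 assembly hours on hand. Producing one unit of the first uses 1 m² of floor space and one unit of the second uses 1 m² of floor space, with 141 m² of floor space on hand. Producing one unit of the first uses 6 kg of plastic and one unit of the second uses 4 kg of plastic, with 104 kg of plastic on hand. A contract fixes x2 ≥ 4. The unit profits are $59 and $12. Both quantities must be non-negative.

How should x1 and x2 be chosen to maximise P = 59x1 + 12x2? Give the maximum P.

Feasible corners and P = 59x1 + 12x2:
  (0, 101/8) → P = 303/2
  (0, 4) → P = 48
  (107/9, 49/6) → P = 7195/9
  (44/3, 4) → P = 2740/3

At the optimal vertex, 6x1 + 4x2 = 104 and x2 = 4.
Solving simultaneously gives x1 = 44/3, x2 = 4.

x1 = 44/3, x2 = 4, maximum P = 2740/3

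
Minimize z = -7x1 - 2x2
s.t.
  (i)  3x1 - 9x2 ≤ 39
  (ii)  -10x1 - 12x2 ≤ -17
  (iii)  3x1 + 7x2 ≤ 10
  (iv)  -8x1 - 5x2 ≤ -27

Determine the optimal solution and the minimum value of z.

x1 = 121/16, x2 = -29/16, minimum z = -789/16

Vertices and z = -7x1 - 2x2:
  (121/16, -29/16) → z = -789/16
  (146/29, -77/29) → z = -868/29
  (139/41, -1/41) → z = -971/41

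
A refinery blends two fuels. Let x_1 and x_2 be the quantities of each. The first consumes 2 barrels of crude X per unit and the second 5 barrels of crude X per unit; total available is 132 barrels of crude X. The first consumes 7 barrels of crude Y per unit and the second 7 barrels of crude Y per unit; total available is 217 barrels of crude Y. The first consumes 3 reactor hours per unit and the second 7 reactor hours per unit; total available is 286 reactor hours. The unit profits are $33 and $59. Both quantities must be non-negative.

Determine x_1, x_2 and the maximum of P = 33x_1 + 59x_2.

x_1 = 23/3, x_2 = 70/3, maximum P = 4889/3

The optimum lies where 2x_1 + 5x_2 = 132 and 7x_1 + 7x_2 = 217.
Solving simultaneously gives x_1 = 23/3, x_2 = 70/3.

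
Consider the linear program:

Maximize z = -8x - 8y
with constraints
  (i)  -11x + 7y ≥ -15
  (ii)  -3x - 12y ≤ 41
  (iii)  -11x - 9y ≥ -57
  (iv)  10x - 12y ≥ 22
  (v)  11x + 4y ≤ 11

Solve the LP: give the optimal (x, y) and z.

Vertices and z = -8x - 8y:
  (-107/153, -496/153) → z = 536/17
  (13/31, -46/31) → z = 264/31
  (-19/13, -119/39) → z = 1408/39

x = -19/13, y = -119/39, maximum z = 1408/39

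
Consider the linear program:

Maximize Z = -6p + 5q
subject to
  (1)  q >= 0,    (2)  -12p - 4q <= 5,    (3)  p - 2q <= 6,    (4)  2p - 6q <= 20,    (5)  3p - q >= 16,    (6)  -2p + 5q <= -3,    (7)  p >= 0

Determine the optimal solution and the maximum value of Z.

Vertices and Z = -6p + 5q:
  (6, 0) → Z = -36
  (16/3, 0) → Z = -32
  (24, 9) → Z = -99
  (77/13, 23/13) → Z = -347/13

p = 77/13, q = 23/13, maximum Z = -347/13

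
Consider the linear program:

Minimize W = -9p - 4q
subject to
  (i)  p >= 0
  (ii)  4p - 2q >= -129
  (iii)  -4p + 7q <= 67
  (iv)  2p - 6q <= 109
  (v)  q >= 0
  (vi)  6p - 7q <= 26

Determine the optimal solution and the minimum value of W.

p = 93/2, q = 253/7, minimum W = -7883/14

Corner points and W = -9p - 4q:
  (0, 67/7) → W = -268/7
  (0, 0) → W = 0
  (93/2, 253/7) → W = -7883/14
  (13/3, 0) → W = -39

At the optimal vertex, -4p + 7q = 67 and 6p - 7q = 26.
Solving simultaneously gives p = 93/2, q = 253/7.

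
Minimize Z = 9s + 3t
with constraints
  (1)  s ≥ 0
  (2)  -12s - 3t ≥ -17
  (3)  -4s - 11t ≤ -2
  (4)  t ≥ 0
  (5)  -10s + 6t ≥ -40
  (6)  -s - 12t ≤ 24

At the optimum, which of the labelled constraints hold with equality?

Extreme points and Z = 9s + 3t:
  (0, 17/3) → Z = 17
  (0, 2/11) → Z = 6/11
  (17/12, 0) → Z = 51/4
  (1/2, 0) → Z = 9/2

The minimum is at (0, 2/11). Substituting into each constraint, equality holds for (1) and (3); the remaining constraints have slack.

(1) and (3)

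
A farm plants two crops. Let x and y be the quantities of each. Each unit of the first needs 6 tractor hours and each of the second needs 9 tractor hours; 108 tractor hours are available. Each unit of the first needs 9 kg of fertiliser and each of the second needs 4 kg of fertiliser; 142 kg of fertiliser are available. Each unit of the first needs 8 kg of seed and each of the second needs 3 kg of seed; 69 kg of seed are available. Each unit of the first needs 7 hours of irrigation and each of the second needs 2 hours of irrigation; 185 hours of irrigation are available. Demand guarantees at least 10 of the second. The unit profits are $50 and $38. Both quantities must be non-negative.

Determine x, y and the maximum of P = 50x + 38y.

x = 3, y = 10, maximum P = 530

Vertices and P = 50x + 38y:
  (0, 12) → P = 456
  (0, 10) → P = 380
  (3, 10) → P = 530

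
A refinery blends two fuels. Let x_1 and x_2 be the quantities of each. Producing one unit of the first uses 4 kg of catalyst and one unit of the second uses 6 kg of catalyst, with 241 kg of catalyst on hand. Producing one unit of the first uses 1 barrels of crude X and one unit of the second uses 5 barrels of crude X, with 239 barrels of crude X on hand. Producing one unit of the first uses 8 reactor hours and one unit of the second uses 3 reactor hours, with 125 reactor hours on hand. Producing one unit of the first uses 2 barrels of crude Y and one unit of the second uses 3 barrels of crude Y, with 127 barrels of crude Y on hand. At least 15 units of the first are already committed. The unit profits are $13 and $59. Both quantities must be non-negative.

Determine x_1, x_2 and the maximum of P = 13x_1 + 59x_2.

Corner points and P = 13x_1 + 59x_2:
  (125/8, 0) → P = 1625/8
  (15, 0) → P = 195
  (15, 5/3) → P = 880/3

x_1 = 15, x_2 = 5/3, maximum P = 880/3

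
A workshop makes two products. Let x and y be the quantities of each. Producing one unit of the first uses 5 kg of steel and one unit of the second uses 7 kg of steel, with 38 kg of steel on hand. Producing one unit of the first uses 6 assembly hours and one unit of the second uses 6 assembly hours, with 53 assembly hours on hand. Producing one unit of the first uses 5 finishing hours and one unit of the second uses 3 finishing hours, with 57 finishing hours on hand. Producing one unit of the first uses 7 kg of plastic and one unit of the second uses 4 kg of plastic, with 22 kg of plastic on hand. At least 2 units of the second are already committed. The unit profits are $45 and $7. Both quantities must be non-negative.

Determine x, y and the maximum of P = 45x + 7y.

Corner points and P = 45x + 7y:
  (0, 38/7) → P = 38
  (0, 2) → P = 14
  (2/29, 156/29) → P = 1182/29
  (2, 2) → P = 104

The optimum lies where 7x + 4y = 22 and y = 2.
Solving simultaneously gives x = 2, y = 2.

x = 2, y = 2, maximum P = 104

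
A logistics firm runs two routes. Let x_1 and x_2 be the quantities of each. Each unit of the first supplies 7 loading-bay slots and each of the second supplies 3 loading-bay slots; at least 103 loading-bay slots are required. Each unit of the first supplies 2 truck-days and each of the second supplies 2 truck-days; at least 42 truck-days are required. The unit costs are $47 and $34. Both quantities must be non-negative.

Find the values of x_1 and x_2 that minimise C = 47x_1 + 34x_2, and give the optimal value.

x_1 = 10, x_2 = 11, minimum C = 844

The feasible region is unbounded (it extends along (0, 1), (1, 0)), but C strictly increases along every unbounded feasible direction, so there is no improving ray and the minimum is attained at a vertex.

The optimum lies where 7x_1 + 3x_2 = 103 and 2x_1 + 2x_2 = 42.
Solving simultaneously gives x_1 = 10, x_2 = 11.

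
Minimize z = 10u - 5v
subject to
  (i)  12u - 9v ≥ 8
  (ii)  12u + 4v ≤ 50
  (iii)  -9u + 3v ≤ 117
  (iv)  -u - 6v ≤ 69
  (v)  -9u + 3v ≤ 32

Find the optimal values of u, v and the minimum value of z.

Extreme points and z = 10u - 5v:
  (241/78, 42/13) → z = 575/39
  (-104/15, -152/15) → z = -56/3
  (144/17, -439/34) → z = 5075/34
  (-7, -31/3) → z = -55/3

u = -104/15, v = -152/15, minimum z = -56/3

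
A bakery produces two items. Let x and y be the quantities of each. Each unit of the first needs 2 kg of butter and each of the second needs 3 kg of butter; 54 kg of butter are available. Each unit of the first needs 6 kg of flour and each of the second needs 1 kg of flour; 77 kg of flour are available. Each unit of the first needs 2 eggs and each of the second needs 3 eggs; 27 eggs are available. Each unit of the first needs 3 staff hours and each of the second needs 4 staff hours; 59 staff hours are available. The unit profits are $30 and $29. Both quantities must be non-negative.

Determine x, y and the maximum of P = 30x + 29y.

x = 51/4, y = 1/2, maximum P = 397

Vertices and P = 30x + 29y:
  (0, 0) → P = 0
  (0, 9) → P = 261
  (77/6, 0) → P = 385
  (51/4, 1/2) → P = 397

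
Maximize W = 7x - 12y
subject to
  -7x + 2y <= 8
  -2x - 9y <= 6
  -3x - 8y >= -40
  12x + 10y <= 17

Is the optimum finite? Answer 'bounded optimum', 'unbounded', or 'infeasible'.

Corner points and W = 7x - 12y:
  (-84/67, -26/67) → W = -276/67
  (-23/47, 215/94) → W = -1451/47
  (213/88, -53/44) → W = 2763/88
The feasible region has finitely many vertices and no improving ray; the maximum is 2763/88 at (213/88, -53/44).

bounded optimum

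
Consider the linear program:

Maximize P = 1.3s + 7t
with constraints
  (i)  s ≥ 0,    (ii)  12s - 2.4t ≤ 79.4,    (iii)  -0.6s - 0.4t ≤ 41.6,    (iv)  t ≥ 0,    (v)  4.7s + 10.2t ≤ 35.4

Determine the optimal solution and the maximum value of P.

Extreme points and P = 1.3s + 7t:
  (0, 0) → P = 0
  (0, 59/17) → P = 413/17
  (397/60, 0) → P = 5161/600
  (7457/1114, 2581/6684) → P = 190579/16710

s = 0, t = 59/17, maximum P = 413/17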